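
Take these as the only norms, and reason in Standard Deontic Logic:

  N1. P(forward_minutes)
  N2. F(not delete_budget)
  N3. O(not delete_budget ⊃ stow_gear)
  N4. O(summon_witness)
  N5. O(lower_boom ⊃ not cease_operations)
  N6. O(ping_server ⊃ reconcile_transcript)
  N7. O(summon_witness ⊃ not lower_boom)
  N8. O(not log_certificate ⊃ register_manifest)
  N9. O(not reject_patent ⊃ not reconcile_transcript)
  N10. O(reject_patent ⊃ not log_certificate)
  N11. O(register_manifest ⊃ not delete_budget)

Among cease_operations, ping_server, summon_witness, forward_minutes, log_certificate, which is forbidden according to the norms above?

Premise 2, F(not delete_budget), is equivalent to O(delete_budget).
Premise 11 is O(register_manifest ⊃ not delete_budget); contrapositively O(delete_budget ⊃ not register_manifest). Since O(delete_budget) holds, K gives O(not register_manifest).
Premise 8 is O(not log_certificate ⊃ register_manifest); contrapositively O(not register_manifest ⊃ log_certificate). Since O(not register_manifest) holds, K gives O(log_certificate).
The contrapositive of premise 10 (O(reject_patent ⊃ not log_certificate)) is O(log_certificate ⊃ not reject_patent), and O(log_certificate) is already established, so O(not reject_patent).
With premise 9, O(not reject_patent ⊃ not reconcile_transcript), the K-axiom yields O(not reconcile_transcript).
Premise 6 is O(ping_server ⊃ reconcile_transcript); contrapositively O(not reconcile_transcript ⊃ not ping_server). Since O(not reconcile_transcript) holds, K gives O(not ping_server).
So O(not ping_server) holds, i.e. ping_server is forbidden. None of the other listed options is forbidden under the premises.

ping_server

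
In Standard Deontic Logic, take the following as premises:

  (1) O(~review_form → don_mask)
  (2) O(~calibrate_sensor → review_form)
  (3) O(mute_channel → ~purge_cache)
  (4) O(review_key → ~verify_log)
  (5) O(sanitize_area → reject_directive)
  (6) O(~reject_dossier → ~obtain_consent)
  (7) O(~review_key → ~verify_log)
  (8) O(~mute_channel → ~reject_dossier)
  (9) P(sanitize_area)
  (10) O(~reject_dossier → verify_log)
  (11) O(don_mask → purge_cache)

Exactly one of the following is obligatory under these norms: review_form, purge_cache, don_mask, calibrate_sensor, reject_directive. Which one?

review_form

Premises 4 and 7 cover both cases: O(review_key → ~verify_log) and O(~review_key → ~verify_log). Since review_key ∨ ~review_key is a tautology, O(~verify_log) follows.
The contrapositive of premise 10 (O(~reject_dossier → verify_log)) is O(~verify_log → reject_dossier), and O(~verify_log) is already established, so O(reject_dossier).
Premise 8, O(~mute_channel → ~reject_dossier), contraposes to O(reject_dossier → mute_channel); with O(reject_dossier) we get O(mute_channel).
Premise 3 is O(mute_channel → ~purge_cache); since O(mute_channel), deontic closure gives O(~purge_cache).
The contrapositive of premise 11 (O(don_mask → purge_cache)) is O(~purge_cache → ~don_mask), and O(~purge_cache) is already established, so O(~don_mask).
Premise 1 is O(~review_form → don_mask); contrapositively O(~don_mask → review_form). Since O(~don_mask) holds, K gives O(review_form).
So O(review_form) holds — review_form is obligatory. None of the other listed options is made obligatory by any chain of premises.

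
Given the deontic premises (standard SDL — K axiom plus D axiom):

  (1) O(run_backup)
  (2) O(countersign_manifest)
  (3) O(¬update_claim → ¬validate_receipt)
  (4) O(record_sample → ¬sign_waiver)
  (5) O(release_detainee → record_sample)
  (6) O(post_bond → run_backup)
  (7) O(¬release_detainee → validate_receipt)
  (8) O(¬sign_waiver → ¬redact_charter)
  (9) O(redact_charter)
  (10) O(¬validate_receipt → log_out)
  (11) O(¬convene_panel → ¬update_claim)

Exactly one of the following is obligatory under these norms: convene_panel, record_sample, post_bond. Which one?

convene_panel

Premise 9 gives O(redact_charter).
Premise 8 is O(¬sign_waiver → ¬redact_charter); contrapositively O(redact_charter → sign_waiver). Since O(redact_charter) holds, K gives O(sign_waiver).
Premise 4, O(record_sample → ¬sign_waiver), contraposes to O(sign_waiver → ¬record_sample); with O(sign_waiver) we get O(¬record_sample).
Premise 5, O(release_detainee → record_sample), contraposes to O(¬record_sample → ¬release_detainee); with O(¬record_sample) we get O(¬release_detainee).
From O(¬release_detainee) and premise 7, O(¬release_detainee → validate_receipt), we obtain O(validate_receipt).
The contrapositive of premise 3 (O(¬update_claim → ¬validate_receipt)) is O(validate_receipt → update_claim), and O(validate_receipt) is already established, so O(update_claim).
Premise 11, O(¬convene_panel → ¬update_claim), contraposes to O(update_claim → convene_panel); with O(update_claim) we get O(convene_panel).
So O(convene_panel) holds — convene_panel is obligatory. None of the other listed options is made obligatory by any chain of premises.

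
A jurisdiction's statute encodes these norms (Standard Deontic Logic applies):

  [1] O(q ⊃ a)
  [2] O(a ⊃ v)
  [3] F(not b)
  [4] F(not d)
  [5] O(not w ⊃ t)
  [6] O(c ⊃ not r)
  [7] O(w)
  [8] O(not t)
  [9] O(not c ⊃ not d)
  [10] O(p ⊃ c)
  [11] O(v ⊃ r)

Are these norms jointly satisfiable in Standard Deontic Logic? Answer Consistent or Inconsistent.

Premise 5 is O(not w ⊃ t), but O(not w) is not derivable from the premises, so it does not yield O(t).
So O(t) is not derivable, and the apparent clash with O(not t) does not arise.
A world satisfying every obligation exists (e.g. a=false, b=true, c=true, d=true, p=false, q=false, r=false, t=false, v=false, w=true); no atom is both obligatory and forbidden, so the set is consistent.

Consistent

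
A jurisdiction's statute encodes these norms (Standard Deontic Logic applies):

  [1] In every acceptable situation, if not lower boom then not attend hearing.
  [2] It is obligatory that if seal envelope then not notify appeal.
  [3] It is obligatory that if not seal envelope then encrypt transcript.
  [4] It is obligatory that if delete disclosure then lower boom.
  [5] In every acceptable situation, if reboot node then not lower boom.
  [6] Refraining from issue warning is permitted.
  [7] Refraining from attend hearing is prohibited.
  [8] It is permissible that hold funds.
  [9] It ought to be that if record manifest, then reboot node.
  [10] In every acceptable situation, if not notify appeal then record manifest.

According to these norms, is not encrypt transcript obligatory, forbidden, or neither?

Premise 7 is F(¬attend_hearing), i.e. O(attend_hearing).
Premise 1, O(¬lower_boom → ¬attend_hearing), contraposes to O(attend_hearing → lower_boom); with O(attend_hearing) we get O(lower_boom).
The contrapositive of premise 5 (O(reboot_node → ¬lower_boom)) is O(lower_boom → ¬reboot_node), and O(lower_boom) is already established, so O(¬reboot_node).
The contrapositive of premise 9 (O(record_manifest → reboot_node)) is O(¬reboot_node → ¬record_manifest), and O(¬reboot_node) is already established, so O(¬record_manifest).
Premise 10 is O(¬notify_appeal → record_manifest); contrapositively O(¬record_manifest → notify_appeal). Since O(¬record_manifest) holds, K gives O(notify_appeal).
Premise 2, O(seal_envelope → ¬notify_appeal), contraposes to O(notify_appeal → ¬seal_envelope); with O(notify_appeal) we get O(¬seal_envelope).
With premise 3, O(¬seal_envelope → encrypt_transcript), the K-axiom yields O(encrypt_transcript).
Premises 4, 6, 8 do not contribute to this derivation.
Thus O(encrypt_transcript), which is F(¬encrypt_transcript): ¬encrypt_transcript is forbidden.

Forbidden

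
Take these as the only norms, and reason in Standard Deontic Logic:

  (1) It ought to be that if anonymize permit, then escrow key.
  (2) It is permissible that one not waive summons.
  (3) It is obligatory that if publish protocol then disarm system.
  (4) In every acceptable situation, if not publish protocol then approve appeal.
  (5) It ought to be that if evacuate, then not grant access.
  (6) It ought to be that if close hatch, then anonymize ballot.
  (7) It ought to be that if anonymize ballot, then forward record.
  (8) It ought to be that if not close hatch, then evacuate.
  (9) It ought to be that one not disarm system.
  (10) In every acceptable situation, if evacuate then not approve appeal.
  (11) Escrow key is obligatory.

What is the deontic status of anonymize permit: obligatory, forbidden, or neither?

Premise 1 is O(anonymize_permit → escrow_key); even if O(escrow_key) held, inferring O(anonymize_permit) would be affirming the consequent — invalid.
No premise or chain of K-axiom applications forces O(anonymize_permit), and none forces O(¬anonymize_permit). So anonymize_permit is neither obligatory nor forbidden under these norms.

Neither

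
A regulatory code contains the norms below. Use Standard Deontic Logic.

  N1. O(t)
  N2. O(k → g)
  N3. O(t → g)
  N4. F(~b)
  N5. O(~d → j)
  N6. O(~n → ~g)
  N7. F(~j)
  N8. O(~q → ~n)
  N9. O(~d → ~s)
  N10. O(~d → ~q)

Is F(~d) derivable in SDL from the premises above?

Yes

Premise 1 states O(t) outright.
From O(t) and premise 3, O(t → g), we obtain O(g).
Premise 6 is O(~n → ~g); contrapositively O(g → n). Since O(g) holds, K gives O(n).
Premise 8 is O(~q → ~n); contrapositively O(n → q). Since O(n) holds, K gives O(q).
The contrapositive of premise 10 (O(~d → ~q)) is O(q → d), and O(q) is already established, so O(d).
Premises 2, 4, 5, 7, 9 do not contribute to this derivation.
So O(d) holds, i.e. F(~d). The claim follows.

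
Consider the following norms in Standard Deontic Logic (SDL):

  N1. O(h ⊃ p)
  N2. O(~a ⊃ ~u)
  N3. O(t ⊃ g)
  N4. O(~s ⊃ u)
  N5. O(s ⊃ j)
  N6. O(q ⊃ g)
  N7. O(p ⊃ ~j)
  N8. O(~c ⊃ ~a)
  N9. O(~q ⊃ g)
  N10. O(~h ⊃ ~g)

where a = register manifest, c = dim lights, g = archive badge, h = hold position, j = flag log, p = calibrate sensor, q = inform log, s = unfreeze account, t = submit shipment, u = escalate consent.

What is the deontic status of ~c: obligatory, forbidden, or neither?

Forbidden

Premises 9 and 6 cover both cases: O(~q ⊃ g) and O(q ⊃ g). Since ~q ∨ q is a tautology, O(g) follows.
Premise 10, O(~h ⊃ ~g), contraposes to O(g ⊃ h); with O(g) we get O(h).
Premise 1 is O(h ⊃ p); since O(h), deontic closure gives O(p).
Applying K to premise 7 (O(p ⊃ ~j)) and O(p) yields O(~j).
The contrapositive of premise 5 (O(s ⊃ j)) is O(~j ⊃ ~s), and O(~j) is already established, so O(~s).
Applying K to premise 4 (O(~s ⊃ u)) and O(~s) yields O(u).
Premise 2 is O(~a ⊃ ~u); contrapositively O(u ⊃ a). Since O(u) holds, K gives O(a).
Premise 8 is O(~c ⊃ ~a); contrapositively O(a ⊃ c). Since O(a) holds, K gives O(c).
Premise 3 does not contribute to this derivation.
Thus O(c), which is F(~c): ~c is forbidden.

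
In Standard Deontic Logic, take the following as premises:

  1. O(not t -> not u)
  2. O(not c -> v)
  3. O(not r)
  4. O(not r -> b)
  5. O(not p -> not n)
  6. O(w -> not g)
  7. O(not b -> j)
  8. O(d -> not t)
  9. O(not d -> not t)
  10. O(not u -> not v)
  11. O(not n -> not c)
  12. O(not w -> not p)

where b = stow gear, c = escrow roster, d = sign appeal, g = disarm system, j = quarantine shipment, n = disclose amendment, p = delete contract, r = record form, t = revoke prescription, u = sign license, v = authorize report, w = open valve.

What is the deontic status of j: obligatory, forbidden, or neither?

Premise 7 is O(not b -> j), but O(not b) is not derivable from the premises, so it does not yield O(j).
No premise or chain of K-axiom applications forces O(j), and none forces O(not j). So j is neither obligatory nor forbidden under these norms.

Neither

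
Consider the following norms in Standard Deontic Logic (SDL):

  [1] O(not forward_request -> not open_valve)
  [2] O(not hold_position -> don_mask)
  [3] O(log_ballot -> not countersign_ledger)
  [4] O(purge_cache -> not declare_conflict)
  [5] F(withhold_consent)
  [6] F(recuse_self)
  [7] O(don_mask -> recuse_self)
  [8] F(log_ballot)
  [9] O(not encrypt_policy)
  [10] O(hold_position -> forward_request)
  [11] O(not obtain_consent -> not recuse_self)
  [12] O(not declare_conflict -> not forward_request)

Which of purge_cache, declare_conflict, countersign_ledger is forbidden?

purge_cache

F(recuse_self) at premise 6 means O(not recuse_self).
Premise 7 is O(don_mask -> recuse_self); contrapositively O(not recuse_self -> not don_mask). Since O(not recuse_self) holds, K gives O(not don_mask).
Premise 2, O(not hold_position -> don_mask), contraposes to O(not don_mask -> hold_position); with O(not don_mask) we get O(hold_position).
Premise 10 is O(hold_position -> forward_request); since O(hold_position), deontic closure gives O(forward_request).
The contrapositive of premise 12 (O(not declare_conflict -> not forward_request)) is O(forward_request -> declare_conflict), and O(forward_request) is already established, so O(declare_conflict).
Premise 4, O(purge_cache -> not declare_conflict), contraposes to O(declare_conflict -> not purge_cache); with O(declare_conflict) we get O(not purge_cache).
So O(not purge_cache) holds, i.e. purge_cache is forbidden. None of the other listed options is forbidden under the premises.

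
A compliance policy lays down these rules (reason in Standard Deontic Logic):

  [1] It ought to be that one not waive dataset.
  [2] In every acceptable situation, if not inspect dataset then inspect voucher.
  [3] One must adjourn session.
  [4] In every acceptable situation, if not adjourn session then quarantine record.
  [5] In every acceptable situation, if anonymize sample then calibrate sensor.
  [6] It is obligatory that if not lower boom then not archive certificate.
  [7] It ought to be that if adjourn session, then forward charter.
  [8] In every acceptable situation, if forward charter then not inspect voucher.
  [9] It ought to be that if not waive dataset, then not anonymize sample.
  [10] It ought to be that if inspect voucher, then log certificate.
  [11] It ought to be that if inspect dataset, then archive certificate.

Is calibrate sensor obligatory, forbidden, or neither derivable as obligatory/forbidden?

Premise 5 is O(anonymize_sample → calibrate_sensor), but O(anonymize_sample) is not derivable from the premises, so it does not yield O(calibrate_sensor).
No premise or chain of K-axiom applications forces O(calibrate_sensor), and none forces O(¬calibrate_sensor). So calibrate_sensor is neither obligatory nor forbidden under these norms.

Neither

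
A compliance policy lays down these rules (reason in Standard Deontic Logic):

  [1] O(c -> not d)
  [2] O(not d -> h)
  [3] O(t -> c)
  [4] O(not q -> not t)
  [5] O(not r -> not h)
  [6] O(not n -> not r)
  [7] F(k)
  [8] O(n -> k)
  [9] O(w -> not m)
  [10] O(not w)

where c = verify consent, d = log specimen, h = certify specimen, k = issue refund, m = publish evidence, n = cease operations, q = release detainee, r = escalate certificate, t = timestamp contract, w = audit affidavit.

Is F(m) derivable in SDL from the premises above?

No

Premise 9 is O(w -> not m), but O(w) is not derivable from the premises, so it does not yield O(not m).
No other premise forces O(not m). An ideal world satisfying every premise can still have m true, so F(m) is not derivable.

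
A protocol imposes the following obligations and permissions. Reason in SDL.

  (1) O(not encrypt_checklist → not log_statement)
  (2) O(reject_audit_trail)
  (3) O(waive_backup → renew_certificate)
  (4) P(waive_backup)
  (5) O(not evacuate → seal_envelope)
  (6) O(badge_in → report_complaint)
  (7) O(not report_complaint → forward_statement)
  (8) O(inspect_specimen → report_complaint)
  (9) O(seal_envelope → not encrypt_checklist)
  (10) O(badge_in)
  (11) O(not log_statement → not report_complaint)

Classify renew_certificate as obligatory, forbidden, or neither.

Premise 3 is O(waive_backup → renew_certificate), but O(waive_backup) is not derivable from the premises (the permission P(waive_backup) asserts only not O(not waive_backup), not O(waive_backup)), so it does not yield O(renew_certificate).
No premise or chain of K-axiom applications forces O(renew_certificate), and none forces O(not renew_certificate). So renew_certificate is neither obligatory nor forbidden under these norms.

Neither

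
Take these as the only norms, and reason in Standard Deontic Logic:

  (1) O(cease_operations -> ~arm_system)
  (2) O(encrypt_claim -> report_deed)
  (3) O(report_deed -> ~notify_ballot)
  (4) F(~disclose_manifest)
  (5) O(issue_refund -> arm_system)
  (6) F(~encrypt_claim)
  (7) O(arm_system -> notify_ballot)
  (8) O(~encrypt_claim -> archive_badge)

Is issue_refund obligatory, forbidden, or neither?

Forbidden

F(~encrypt_claim) at premise 6 means O(encrypt_claim).
From O(encrypt_claim) and premise 2, O(encrypt_claim -> report_deed), we obtain O(report_deed).
Applying K to premise 3 (O(report_deed -> ~notify_ballot)) and O(report_deed) yields O(~notify_ballot).
The contrapositive of premise 7 (O(arm_system -> notify_ballot)) is O(~notify_ballot -> ~arm_system), and O(~notify_ballot) is already established, so O(~arm_system).
Premise 5 is O(issue_refund -> arm_system); contrapositively O(~arm_system -> ~issue_refund). Since O(~arm_system) holds, K gives O(~issue_refund).
Premises 1, 4, 8 do not contribute to this derivation.
Thus O(~issue_refund), which is F(issue_refund): issue_refund is forbidden.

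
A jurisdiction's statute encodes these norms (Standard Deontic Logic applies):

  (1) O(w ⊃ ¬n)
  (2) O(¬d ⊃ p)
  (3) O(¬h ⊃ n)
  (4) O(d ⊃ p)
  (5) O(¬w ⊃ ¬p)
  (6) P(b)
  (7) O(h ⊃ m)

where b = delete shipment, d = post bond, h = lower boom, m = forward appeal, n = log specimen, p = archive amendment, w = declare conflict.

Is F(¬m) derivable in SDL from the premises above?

Premises 2 and 4 are O(¬d ⊃ p) and O(d ⊃ p); every ideal world satisfies ¬d or d, so in either case p holds — hence O(p).
Premise 5 is O(¬w ⊃ ¬p); contrapositively O(p ⊃ w). Since O(p) holds, K gives O(w).
Premise 1 is O(w ⊃ ¬n); since O(w), deontic closure gives O(¬n).
Premise 3, O(¬h ⊃ n), contraposes to O(¬n ⊃ h); with O(¬n) we get O(h).
With premise 7, O(h ⊃ m), the K-axiom yields O(m).
Premise 6 does not contribute to this derivation.
So O(m) holds, i.e. F(¬m). The claim follows.

Yes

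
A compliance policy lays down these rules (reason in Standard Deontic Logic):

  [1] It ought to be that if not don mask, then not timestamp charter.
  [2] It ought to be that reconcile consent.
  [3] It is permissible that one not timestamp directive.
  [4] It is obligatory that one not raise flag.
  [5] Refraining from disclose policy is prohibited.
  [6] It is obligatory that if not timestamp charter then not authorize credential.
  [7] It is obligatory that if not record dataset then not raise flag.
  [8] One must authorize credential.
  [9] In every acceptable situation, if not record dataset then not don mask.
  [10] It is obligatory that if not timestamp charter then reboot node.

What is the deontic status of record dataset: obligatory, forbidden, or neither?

Premise 8 states O(authorize_credential) outright.
The contrapositive of premise 6 (O(¬timestamp_charter → ¬authorize_credential)) is O(authorize_credential → timestamp_charter), and O(authorize_credential) is already established, so O(timestamp_charter).
Premise 1, O(¬don_mask → ¬timestamp_charter), contraposes to O(timestamp_charter → don_mask); with O(timestamp_charter) we get O(don_mask).
Premise 9 is O(¬record_dataset → ¬don_mask); contrapositively O(don_mask → record_dataset). Since O(don_mask) holds, K gives O(record_dataset).
Premises 2, 3, 4, 5, 7, 10 do not contribute to this derivation.
Hence record_dataset is obligatory.

Obligatory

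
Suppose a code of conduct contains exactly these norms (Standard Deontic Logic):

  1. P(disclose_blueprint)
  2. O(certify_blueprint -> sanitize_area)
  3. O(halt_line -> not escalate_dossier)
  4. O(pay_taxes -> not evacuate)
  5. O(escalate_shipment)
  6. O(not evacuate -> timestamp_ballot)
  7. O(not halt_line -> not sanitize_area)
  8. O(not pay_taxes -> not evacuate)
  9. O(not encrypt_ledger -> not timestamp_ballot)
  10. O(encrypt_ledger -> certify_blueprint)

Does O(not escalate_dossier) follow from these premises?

Premises 8 and 4 are O(not pay_taxes -> not evacuate) and O(pay_taxes -> not evacuate); every ideal world satisfies not pay_taxes or pay_taxes, so in either case not evacuate holds — hence O(not evacuate).
With premise 6, O(not evacuate -> timestamp_ballot), the K-axiom yields O(timestamp_ballot).
Premise 9, O(not encrypt_ledger -> not timestamp_ballot), contraposes to O(timestamp_ballot -> encrypt_ledger); with O(timestamp_ballot) we get O(encrypt_ledger).
Applying K to premise 10 (O(encrypt_ledger -> certify_blueprint)) and O(encrypt_ledger) yields O(certify_blueprint).
With premise 2, O(certify_blueprint -> sanitize_area), the K-axiom yields O(sanitize_area).
The contrapositive of premise 7 (O(not halt_line -> not sanitize_area)) is O(sanitize_area -> halt_line), and O(sanitize_area) is already established, so O(halt_line).
From O(halt_line) and premise 3, O(halt_line -> not escalate_dossier), we obtain O(not escalate_dossier).
Premises 1, 5 do not contribute to this derivation.
So O(not escalate_dossier) follows.

Yes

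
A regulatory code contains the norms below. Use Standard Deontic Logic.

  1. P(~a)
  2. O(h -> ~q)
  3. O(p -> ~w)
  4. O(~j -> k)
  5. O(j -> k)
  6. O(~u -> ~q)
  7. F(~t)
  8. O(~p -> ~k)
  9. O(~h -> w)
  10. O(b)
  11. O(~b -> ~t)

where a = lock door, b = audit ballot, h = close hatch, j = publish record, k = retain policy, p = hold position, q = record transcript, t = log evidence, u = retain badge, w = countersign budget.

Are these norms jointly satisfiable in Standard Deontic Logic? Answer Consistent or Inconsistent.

Premise 11 is O(~b -> ~t), but O(~b) is not derivable from the premises, so it does not yield O(~t).
So O(~t) is not derivable, and the apparent clash with O(t) does not arise.
A world satisfying every obligation exists (e.g. a=false, b=true, h=true, j=false, k=true, p=true, q=false, t=true, u=false, w=false); no atom is both obligatory and forbidden, so the set is consistent.

Consistent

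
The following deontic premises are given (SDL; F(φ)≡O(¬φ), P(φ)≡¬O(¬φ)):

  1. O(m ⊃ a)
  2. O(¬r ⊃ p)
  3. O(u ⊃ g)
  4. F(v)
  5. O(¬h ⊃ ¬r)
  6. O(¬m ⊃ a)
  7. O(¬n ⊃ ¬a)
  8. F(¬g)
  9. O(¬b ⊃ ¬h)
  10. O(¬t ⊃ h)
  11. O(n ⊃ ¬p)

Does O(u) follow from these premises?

Premise 3 is O(u ⊃ g); even if O(g) held, inferring O(u) would be affirming the consequent — invalid.
No other premise forces O(u). An ideal world satisfying every premise can still have u false, so O(u) is not derivable.

No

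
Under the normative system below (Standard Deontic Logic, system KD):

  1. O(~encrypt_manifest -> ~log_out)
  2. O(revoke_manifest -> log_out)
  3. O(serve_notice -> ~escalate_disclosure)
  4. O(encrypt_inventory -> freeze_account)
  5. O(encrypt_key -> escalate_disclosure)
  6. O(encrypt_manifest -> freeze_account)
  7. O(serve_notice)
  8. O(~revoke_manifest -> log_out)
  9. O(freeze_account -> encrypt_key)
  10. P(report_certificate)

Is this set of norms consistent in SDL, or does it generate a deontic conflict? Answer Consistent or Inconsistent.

Inconsistent

Premises 2 and 8 cover both cases: O(revoke_manifest -> log_out) and O(~revoke_manifest -> log_out). Since revoke_manifest ∨ ~revoke_manifest is a tautology, O(log_out) follows.
Premise 1 is O(~encrypt_manifest -> ~log_out); contrapositively O(log_out -> encrypt_manifest). Since O(log_out) holds, K gives O(encrypt_manifest).
With premise 6, O(encrypt_manifest -> freeze_account), the K-axiom yields O(freeze_account).
Premise 9 is O(freeze_account -> encrypt_key); since O(freeze_account), deontic closure gives O(encrypt_key).
With premise 5, O(encrypt_key -> escalate_disclosure), the K-axiom yields O(escalate_disclosure).
Premise 3 is O(serve_notice -> ~escalate_disclosure); contrapositively O(escalate_disclosure -> ~serve_notice). Since O(escalate_disclosure) holds, K gives O(~serve_notice).
However, premise 7 gives O(serve_notice).
We now have both O(~serve_notice) and O(serve_notice) — serve_notice is simultaneously obligatory and forbidden, violating the D-axiom.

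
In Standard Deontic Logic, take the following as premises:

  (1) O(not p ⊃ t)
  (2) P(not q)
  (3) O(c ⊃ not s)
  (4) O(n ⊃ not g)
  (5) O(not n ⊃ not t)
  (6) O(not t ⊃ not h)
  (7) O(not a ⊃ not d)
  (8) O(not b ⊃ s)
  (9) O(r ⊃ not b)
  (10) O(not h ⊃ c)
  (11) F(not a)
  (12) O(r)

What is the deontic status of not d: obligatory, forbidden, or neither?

Premise 7 is O(not a ⊃ not d), but O(not a) is not derivable from the premises, so it does not yield O(not d).
No premise or chain of K-axiom applications forces O(not d), and none forces O(d). So not d is neither obligatory nor forbidden under these norms.

Neither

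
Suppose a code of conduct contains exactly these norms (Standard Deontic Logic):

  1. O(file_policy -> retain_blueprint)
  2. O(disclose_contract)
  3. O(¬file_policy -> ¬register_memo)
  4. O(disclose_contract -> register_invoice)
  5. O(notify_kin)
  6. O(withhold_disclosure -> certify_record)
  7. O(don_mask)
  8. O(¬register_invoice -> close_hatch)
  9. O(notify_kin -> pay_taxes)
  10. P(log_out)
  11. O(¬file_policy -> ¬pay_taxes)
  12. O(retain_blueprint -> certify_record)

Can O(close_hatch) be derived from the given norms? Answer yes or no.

No

Premise 8 is O(¬register_invoice -> close_hatch), but O(¬register_invoice) is not derivable from the premises, so it does not yield O(close_hatch).
No other premise forces O(close_hatch). An ideal world satisfying every premise can still have close_hatch false, so O(close_hatch) is not derivable.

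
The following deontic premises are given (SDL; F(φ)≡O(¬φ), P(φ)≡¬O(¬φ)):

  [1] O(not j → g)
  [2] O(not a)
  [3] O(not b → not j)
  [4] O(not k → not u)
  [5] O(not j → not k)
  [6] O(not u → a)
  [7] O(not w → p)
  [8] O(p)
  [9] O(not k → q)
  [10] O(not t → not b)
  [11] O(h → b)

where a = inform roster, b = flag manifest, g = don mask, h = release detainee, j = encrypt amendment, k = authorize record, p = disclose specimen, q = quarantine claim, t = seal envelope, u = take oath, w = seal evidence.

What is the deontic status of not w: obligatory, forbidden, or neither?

Premise 7 is O(not w → p); even if O(p) held, inferring O(not w) would be affirming the consequent — invalid.
No premise or chain of K-axiom applications forces O(not w), and none forces O(w). So not w is neither obligatory nor forbidden under these norms.

Neither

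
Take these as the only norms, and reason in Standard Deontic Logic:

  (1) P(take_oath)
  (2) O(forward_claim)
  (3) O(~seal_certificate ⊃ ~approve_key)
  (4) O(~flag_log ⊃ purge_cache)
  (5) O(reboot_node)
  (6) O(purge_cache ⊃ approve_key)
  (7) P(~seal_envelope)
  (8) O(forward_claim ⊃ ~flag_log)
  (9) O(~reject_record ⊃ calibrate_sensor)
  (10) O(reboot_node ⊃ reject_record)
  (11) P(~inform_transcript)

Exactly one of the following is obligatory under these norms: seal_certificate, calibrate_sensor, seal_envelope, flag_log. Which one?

seal_certificate

From premise 2 we have O(forward_claim).
Premise 8 is O(forward_claim ⊃ ~flag_log); since O(forward_claim), deontic closure gives O(~flag_log).
Premise 4 is O(~flag_log ⊃ purge_cache); since O(~flag_log), deontic closure gives O(purge_cache).
From O(purge_cache) and premise 6, O(purge_cache ⊃ approve_key), we obtain O(approve_key).
The contrapositive of premise 3 (O(~seal_certificate ⊃ ~approve_key)) is O(approve_key ⊃ seal_certificate), and O(approve_key) is already established, so O(seal_certificate).
So O(seal_certificate) holds — seal_certificate is obligatory. None of the other listed options is made obligatory by any chain of premises.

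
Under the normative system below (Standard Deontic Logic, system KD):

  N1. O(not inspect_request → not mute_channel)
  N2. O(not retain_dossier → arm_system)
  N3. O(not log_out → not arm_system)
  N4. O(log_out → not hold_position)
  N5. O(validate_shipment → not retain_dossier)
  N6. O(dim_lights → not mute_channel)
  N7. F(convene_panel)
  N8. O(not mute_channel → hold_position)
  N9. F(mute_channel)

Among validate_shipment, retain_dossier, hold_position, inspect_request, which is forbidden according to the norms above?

Premise 9 is F(mute_channel), i.e. O(not mute_channel).
With premise 8, O(not mute_channel → hold_position), the K-axiom yields O(hold_position).
Premise 4 is O(log_out → not hold_position); contrapositively O(hold_position → not log_out). Since O(hold_position) holds, K gives O(not log_out).
Premise 3 is O(not log_out → not arm_system); since O(not log_out), deontic closure gives O(not arm_system).
Premise 2 is O(not retain_dossier → arm_system); contrapositively O(not arm_system → retain_dossier). Since O(not arm_system) holds, K gives O(retain_dossier).
Premise 5, O(validate_shipment → not retain_dossier), contraposes to O(retain_dossier → not validate_shipment); with O(retain_dossier) we get O(not validate_shipment).
So O(not validate_shipment) holds, i.e. validate_shipment is forbidden. None of the other listed options is forbidden under the premises.

validate_shipment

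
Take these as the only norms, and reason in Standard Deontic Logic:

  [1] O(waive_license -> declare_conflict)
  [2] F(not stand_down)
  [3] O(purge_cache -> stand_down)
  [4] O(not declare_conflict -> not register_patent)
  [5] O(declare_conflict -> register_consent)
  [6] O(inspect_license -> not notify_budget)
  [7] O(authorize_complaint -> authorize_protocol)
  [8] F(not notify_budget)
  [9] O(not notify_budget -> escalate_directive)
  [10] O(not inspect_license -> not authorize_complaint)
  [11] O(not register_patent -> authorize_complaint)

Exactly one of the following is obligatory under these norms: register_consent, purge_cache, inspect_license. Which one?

Premise 8, F(not notify_budget), is equivalent to O(notify_budget).
Premise 6, O(inspect_license -> not notify_budget), contraposes to O(notify_budget -> not inspect_license); with O(notify_budget) we get O(not inspect_license).
Applying K to premise 10 (O(not inspect_license -> not authorize_complaint)) and O(not inspect_license) yields O(not authorize_complaint).
The contrapositive of premise 11 (O(not register_patent -> authorize_complaint)) is O(not authorize_complaint -> register_patent), and O(not authorize_complaint) is already established, so O(register_patent).
The contrapositive of premise 4 (O(not declare_conflict -> not register_patent)) is O(register_patent -> declare_conflict), and O(register_patent) is already established, so O(declare_conflict).
With premise 5, O(declare_conflict -> register_consent), the K-axiom yields O(register_consent).
So O(register_consent) holds — register_consent is obligatory. None of the other listed options is made obligatory by any chain of premises.

register_consent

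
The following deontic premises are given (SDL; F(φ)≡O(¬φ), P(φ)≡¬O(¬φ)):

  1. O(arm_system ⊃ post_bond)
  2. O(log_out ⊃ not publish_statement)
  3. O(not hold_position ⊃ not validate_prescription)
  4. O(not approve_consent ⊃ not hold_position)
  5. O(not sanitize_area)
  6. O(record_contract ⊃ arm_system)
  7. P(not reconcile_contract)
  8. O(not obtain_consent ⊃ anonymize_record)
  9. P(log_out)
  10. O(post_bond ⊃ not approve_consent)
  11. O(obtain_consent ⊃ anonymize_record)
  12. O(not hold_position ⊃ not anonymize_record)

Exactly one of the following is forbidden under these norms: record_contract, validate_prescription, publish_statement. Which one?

By case analysis on obtain_consent: premise 11 gives O(obtain_consent ⊃ anonymize_record) and premise 8 gives O(not obtain_consent ⊃ anonymize_record), so O(anonymize_record) either way.
Premise 12, O(not hold_position ⊃ not anonymize_record), contraposes to O(anonymize_record ⊃ hold_position); with O(anonymize_record) we get O(hold_position).
Premise 4 is O(not approve_consent ⊃ not hold_position); contrapositively O(hold_position ⊃ approve_consent). Since O(hold_position) holds, K gives O(approve_consent).
The contrapositive of premise 10 (O(post_bond ⊃ not approve_consent)) is O(approve_consent ⊃ not post_bond), and O(approve_consent) is already established, so O(not post_bond).
Premise 1 is O(arm_system ⊃ post_bond); contrapositively O(not post_bond ⊃ not arm_system). Since O(not post_bond) holds, K gives O(not arm_system).
The contrapositive of premise 6 (O(record_contract ⊃ arm_system)) is O(not arm_system ⊃ not record_contract), and O(not arm_system) is already established, so O(not record_contract).
So O(not record_contract) holds, i.e. record_contract is forbidden. None of the other listed options is forbidden under the premises.

record_contract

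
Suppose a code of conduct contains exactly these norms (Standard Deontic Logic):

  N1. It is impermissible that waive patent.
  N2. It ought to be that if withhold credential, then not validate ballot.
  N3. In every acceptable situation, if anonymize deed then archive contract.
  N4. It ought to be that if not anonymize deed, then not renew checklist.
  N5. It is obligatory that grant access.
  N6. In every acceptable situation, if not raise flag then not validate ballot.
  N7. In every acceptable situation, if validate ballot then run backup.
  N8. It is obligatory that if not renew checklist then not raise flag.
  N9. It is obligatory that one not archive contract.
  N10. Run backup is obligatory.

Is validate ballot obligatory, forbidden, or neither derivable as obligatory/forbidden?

Forbidden

From premise 9 we have O(¬archive_contract).
The contrapositive of premise 3 (O(anonymize_deed → archive_contract)) is O(¬archive_contract → ¬anonymize_deed), and O(¬archive_contract) is already established, so O(¬anonymize_deed).
Applying K to premise 4 (O(¬anonymize_deed → ¬renew_checklist)) and O(¬anonymize_deed) yields O(¬renew_checklist).
Premise 8 is O(¬renew_checklist → ¬raise_flag); since O(¬renew_checklist), deontic closure gives O(¬raise_flag).
Applying K to premise 6 (O(¬raise_flag → ¬validate_ballot)) and O(¬raise_flag) yields O(¬validate_ballot).
Premises 1, 2, 5, 7, 10 do not contribute to this derivation.
Thus O(¬validate_ballot), which is F(validate_ballot): validate_ballot is forbidden.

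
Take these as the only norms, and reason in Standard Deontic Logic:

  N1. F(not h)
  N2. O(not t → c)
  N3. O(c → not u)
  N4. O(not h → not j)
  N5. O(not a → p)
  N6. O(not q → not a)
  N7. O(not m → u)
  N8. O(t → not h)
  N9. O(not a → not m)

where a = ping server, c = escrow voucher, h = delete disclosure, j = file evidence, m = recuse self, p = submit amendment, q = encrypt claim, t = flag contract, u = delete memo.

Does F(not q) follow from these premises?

Premise 1, F(not h), is equivalent to O(h).
Premise 8, O(t → not h), contraposes to O(h → not t); with O(h) we get O(not t).
With premise 2, O(not t → c), the K-axiom yields O(c).
From O(c) and premise 3, O(c → not u), we obtain O(not u).
The contrapositive of premise 7 (O(not m → u)) is O(not u → m), and O(not u) is already established, so O(m).
The contrapositive of premise 9 (O(not a → not m)) is O(m → a), and O(m) is already established, so O(a).
Premise 6 is O(not q → not a); contrapositively O(a → q). Since O(a) holds, K gives O(q).
Premises 4, 5 do not contribute to this derivation.
So O(q) holds, i.e. F(not q). The claim follows.

Yes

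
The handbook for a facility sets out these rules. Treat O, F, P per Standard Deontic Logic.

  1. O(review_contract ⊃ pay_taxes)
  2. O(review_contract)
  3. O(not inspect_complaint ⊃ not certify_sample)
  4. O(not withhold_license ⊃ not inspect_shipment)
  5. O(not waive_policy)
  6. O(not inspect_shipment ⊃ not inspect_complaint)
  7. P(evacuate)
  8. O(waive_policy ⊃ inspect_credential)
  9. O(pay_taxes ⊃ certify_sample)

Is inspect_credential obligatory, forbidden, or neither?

Premise 8 is O(waive_policy ⊃ inspect_credential), but O(waive_policy) is not derivable from the premises, so it does not yield O(inspect_credential).
No premise or chain of K-axiom applications forces O(inspect_credential), and none forces O(not inspect_credential). So inspect_credential is neither obligatory nor forbidden under these norms.

Neither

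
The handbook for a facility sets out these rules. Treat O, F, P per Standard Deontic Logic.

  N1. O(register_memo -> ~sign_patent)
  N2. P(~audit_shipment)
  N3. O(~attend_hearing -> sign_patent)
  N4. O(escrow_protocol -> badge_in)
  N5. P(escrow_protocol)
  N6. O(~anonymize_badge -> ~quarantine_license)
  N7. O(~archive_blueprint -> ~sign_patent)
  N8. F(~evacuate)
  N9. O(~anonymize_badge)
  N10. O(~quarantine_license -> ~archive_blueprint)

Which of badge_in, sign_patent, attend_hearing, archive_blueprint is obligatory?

attend_hearing

From premise 9 we have O(~anonymize_badge).
Premise 6 is O(~anonymize_badge -> ~quarantine_license); since O(~anonymize_badge), deontic closure gives O(~quarantine_license).
With premise 10, O(~quarantine_license -> ~archive_blueprint), the K-axiom yields O(~archive_blueprint).
From O(~archive_blueprint) and premise 7, O(~archive_blueprint -> ~sign_patent), we obtain O(~sign_patent).
The contrapositive of premise 3 (O(~attend_hearing -> sign_patent)) is O(~sign_patent -> attend_hearing), and O(~sign_patent) is already established, so O(attend_hearing).
So O(attend_hearing) holds — attend_hearing is obligatory. None of the other listed options is made obligatory by any chain of premises.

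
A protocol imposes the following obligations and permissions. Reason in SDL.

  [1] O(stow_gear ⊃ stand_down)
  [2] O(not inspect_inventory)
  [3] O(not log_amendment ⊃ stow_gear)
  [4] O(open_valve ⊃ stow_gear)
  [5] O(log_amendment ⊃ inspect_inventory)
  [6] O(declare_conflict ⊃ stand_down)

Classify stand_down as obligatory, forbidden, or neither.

Premise 2 states O(not inspect_inventory) outright.
Premise 5 is O(log_amendment ⊃ inspect_inventory); contrapositively O(not inspect_inventory ⊃ not log_amendment). Since O(not inspect_inventory) holds, K gives O(not log_amendment).
From O(not log_amendment) and premise 3, O(not log_amendment ⊃ stow_gear), we obtain O(stow_gear).
From O(stow_gear) and premise 1, O(stow_gear ⊃ stand_down), we obtain O(stand_down).
Premises 4, 6 do not contribute to this derivation.
Hence stand_down is obligatory.

Obligatory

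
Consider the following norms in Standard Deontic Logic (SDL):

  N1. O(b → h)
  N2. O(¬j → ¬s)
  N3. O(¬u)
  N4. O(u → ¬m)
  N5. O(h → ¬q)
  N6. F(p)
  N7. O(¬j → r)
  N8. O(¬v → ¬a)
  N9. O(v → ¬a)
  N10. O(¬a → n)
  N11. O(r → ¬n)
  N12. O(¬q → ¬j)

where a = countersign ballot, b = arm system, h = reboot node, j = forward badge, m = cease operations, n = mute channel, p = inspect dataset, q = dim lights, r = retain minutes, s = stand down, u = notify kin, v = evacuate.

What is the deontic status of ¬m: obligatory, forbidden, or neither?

Premise 4 is O(u → ¬m), but O(u) is not derivable from the premises, so it does not yield O(¬m).
No premise or chain of K-axiom applications forces O(¬m), and none forces O(m). So ¬m is neither obligatory nor forbidden under these norms.

Neither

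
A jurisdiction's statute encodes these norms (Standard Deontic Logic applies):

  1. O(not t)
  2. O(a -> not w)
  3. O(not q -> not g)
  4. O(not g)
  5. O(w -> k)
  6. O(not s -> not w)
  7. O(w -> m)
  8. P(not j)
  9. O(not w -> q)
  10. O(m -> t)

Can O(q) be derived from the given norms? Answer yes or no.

Yes

Premise 1 gives O(not t).
Premise 10 is O(m -> t); contrapositively O(not t -> not m). Since O(not t) holds, K gives O(not m).
The contrapositive of premise 7 (O(w -> m)) is O(not m -> not w), and O(not m) is already established, so O(not w).
Applying K to premise 9 (O(not w -> q)) and O(not w) yields O(q).
Premises 2, 3, 4, 5, 6, 8 do not contribute to this derivation.
So O(q) follows.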